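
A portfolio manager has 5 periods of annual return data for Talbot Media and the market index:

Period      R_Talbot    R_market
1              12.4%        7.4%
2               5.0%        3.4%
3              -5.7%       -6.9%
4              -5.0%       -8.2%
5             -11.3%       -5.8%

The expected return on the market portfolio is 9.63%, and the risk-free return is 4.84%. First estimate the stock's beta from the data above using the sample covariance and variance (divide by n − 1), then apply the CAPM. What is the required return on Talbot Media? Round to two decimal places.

Mean R_i = (12.4 + 5.0 − 5.7 − 5.0 − 11.3) / 5 = -0.9200%
Mean R_m = (7.4 + 3.4 − 6.9 − 8.2 − 5.8) / 5 = -2.0200%
Σ(R_i − R̄_i)(R_m − R̄_m) = 245.3380  ⇒  Cov = 245.3380 / 4 = 61.3345
Σ(R_m − R̄_m)² = 194.4080  ⇒  Var(R_m) = 194.4080 / 4 = 48.6020
β = Cov / Var(R_m) = 61.3345 / 48.6020 = 1.2620
MRP = 9.63% − 4.84% = 4.79%
E(R) = R_f + β × MRP = 4.84% + 1.2620 × 4.79% = 10.88%

10.88%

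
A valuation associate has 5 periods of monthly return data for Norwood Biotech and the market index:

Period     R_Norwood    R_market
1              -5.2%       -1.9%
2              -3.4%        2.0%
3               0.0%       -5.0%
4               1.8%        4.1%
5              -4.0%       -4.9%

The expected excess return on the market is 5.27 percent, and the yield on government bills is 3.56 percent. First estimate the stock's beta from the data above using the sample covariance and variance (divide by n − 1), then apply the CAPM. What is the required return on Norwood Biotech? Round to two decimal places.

Mean R_i = (-5.2 − 3.4 + 0.0 + 1.8 − 4.0) / 5 = -2.1600%
Mean R_m = (-1.9 + 2.0 − 5.0 + 4.1 − 4.9) / 5 = -1.1400%
Σ(R_i − R̄_i)(R_m − R̄_m) = 17.7480  ⇒  Cov = 17.7480 / 4 = 4.4370
Σ(R_m − R̄_m)² = 66.9320  ⇒  Var(R_m) = 66.9320 / 4 = 16.7330
β = Cov / Var(R_m) = 4.4370 / 16.7330 = 0.2652
E(R) = R_f + β × MRP = 3.56% + 0.2652 × 5.27% = 4.96%

4.96%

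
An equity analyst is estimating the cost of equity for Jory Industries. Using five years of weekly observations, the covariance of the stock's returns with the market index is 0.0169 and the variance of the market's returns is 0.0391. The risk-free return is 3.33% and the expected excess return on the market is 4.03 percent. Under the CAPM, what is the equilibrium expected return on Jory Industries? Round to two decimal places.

β = Cov(R_i, R_m) / Var(R_m) = 0.0169 / 0.0391 = 0.4322
E(R) = R_f + β × MRP = 3.33% + 0.4322 × 4.03% = 5.07%

5.07%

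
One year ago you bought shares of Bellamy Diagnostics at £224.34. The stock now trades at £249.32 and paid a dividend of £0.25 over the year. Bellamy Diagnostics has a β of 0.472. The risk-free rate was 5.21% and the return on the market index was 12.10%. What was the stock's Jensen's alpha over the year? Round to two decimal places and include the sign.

+2.78%

Realised HPR = (P1 + D1 − P0) / P0 = (249.32 + 0.25 − 224.34) / 224.34 = 25.23 / 224.34 = 11.2463%
MRP = 12.10% − 5.21% = 6.89%
CAPM required = R_f + β·MRP = 5.21% + 0.472 × 6.89% = 8.46208%
α = realised − required = 11.2463% − 8.46208% = +2.78%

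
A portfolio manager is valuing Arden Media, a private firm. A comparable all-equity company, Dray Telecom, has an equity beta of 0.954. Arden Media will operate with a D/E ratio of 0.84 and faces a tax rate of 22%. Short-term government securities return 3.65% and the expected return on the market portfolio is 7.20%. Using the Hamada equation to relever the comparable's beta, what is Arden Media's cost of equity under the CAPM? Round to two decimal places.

β_L = β_U × [1 + (1 − t)(D/E)] = 0.954 × [1 + (1 − 0.22) × 0.84]
    = 0.954 × [1 + 0.78 × 0.84] = 0.954 × 1.6552 = 1.5791
MRP = 7.20% − 3.65% = 3.55%
E(R) = R_f + β_L × MRP = 3.65% + 1.5791 × 3.55% = 9.26%

9.26%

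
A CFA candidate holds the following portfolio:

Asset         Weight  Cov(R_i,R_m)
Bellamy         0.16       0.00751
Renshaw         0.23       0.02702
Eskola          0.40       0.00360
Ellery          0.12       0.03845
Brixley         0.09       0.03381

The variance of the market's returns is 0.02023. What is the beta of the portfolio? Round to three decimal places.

0.816

β_Bellamy = 0.00751 / 0.02023 = 0.3712
β_Renshaw = 0.02702 / 0.02023 = 1.3356
β_Eskola = 0.00360 / 0.02023 = 0.1780
β_Ellery = 0.03845 / 0.02023 = 1.9006
β_Brixley = 0.03381 / 0.02023 = 1.6713
β_P = Σ w_i β_i = 0.16×0.3712 + 0.23×1.3356 + 0.40×0.1780 + 0.12×1.9006 + 0.09×1.6713 = 0.8163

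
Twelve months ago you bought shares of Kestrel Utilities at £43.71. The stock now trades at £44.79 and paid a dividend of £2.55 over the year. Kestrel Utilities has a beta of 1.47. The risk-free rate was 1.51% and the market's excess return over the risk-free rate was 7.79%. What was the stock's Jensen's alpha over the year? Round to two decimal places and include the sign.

-4.66%

Realised HPR = (P1 + D1 − P0) / P0 = (44.79 + 2.55 − 43.71) / 43.71 = 3.63 / 43.71 = 8.3047%
CAPM required = R_f + β·MRP = 1.51% + 1.47 × 7.79% = 12.9613%
α = realised − required = 8.3047% − 12.9613% = -4.66%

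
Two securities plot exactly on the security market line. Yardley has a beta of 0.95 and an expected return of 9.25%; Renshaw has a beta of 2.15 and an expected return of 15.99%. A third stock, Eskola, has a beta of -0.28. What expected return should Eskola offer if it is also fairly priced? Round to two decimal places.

2.34%

MRP (SML slope) = (15.99% − 9.25%) / (2.15 − 0.95) = 6.74% / 1.20 = 5.6167%
R_f (intercept) = 9.25% − 0.95 × 5.6167% = 3.9141%
E(R_Eskola) = R_f + β × MRP = 3.9141% + -0.28 × 5.6167% = 2.34%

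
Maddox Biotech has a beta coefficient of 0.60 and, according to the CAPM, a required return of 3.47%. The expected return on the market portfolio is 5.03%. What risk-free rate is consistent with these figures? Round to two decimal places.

1.13%

E(R) = R_f + β(E(R_m) − R_f) = R_f(1 − β) + β·E(R_m)
3.47% = R_f × (1 − 0.60) + 0.60 × 5.03%
3.47% = R_f × 0.40 + 3.0180%
R_f = (3.47% − 3.0180%) / 0.40 = 1.13%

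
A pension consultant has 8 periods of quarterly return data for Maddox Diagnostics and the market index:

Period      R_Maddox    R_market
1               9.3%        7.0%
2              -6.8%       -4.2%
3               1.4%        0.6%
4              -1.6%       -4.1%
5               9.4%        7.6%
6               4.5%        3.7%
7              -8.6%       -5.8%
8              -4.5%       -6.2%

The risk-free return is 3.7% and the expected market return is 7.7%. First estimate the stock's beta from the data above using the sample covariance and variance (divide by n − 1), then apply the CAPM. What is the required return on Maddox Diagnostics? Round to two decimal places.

8.41%

Mean R_i = (9.3 − 6.8 + 1.4 − 1.6 + 9.4 + 4.5 − 8.6 − 4.5) / 8 = 0.3875%
Mean R_m = (7.0 − 4.2 + 0.6 − 4.1 + 7.6 + 3.7 − 5.8 − 6.2) / 8 = -0.1750%
Σ(R_i − R̄_i)(R_m − R̄_m) = 267.4725  ⇒  Cov = 267.4725 / 7 = 38.2104
Σ(R_m − R̄_m)² = 227.0950  ⇒  Var(R_m) = 227.0950 / 7 = 32.4421
β = Cov / Var(R_m) = 38.2104 / 32.4421 = 1.1778
MRP = 7.7% − 3.7% = 4.00%
E(R) = R_f + β × MRP = 3.7% + 1.1778 × 4.0% = 8.41%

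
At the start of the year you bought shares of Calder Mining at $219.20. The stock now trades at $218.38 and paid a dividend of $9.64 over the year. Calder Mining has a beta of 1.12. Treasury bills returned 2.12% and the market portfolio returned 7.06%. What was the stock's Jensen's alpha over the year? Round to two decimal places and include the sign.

Realised HPR = (P1 + D1 − P0) / P0 = (218.38 + 9.64 − 219.20) / 219.20 = 8.82 / 219.20 = 4.0237%
MRP = 7.06% − 2.12% = 4.94%
CAPM required = R_f + β·MRP = 2.12% + 1.12 × 4.94% = 7.6528%
α = realised − required = 4.0237% − 7.6528% = -3.63%

-3.63%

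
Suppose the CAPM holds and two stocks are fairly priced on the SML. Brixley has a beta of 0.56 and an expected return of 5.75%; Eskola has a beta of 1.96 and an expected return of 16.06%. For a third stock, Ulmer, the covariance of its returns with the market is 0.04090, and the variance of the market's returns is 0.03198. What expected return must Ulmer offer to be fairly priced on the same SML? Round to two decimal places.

11.04%

MRP = (16.06% − 5.75%) / (1.96 − 0.56) = 7.3643%
R_f = 5.75% − 0.56 × 7.3643% = 1.6260%
β_Ulmer = Cov / Var(R_m) = 0.04090 / 0.03198 = 1.2789
E(R_Ulmer) = R_f + β × MRP = 1.6260% + 1.2789 × 7.3643% = 11.04%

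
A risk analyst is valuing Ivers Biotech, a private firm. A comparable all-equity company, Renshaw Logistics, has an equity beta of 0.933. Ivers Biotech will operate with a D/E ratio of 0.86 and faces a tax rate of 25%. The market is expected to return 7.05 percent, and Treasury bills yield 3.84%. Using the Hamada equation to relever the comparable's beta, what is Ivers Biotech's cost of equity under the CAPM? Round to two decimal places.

8.77%

β_L = β_U × [1 + (1 − t)(D/E)] = 0.933 × [1 + (1 − 0.25) × 0.86]
    = 0.933 × [1 + 0.75 × 0.86] = 0.933 × 1.6450 = 1.5348
MRP = 7.05% − 3.84% = 3.21%
E(R) = R_f + β_L × MRP = 3.84% + 1.5348 × 3.21% = 8.77%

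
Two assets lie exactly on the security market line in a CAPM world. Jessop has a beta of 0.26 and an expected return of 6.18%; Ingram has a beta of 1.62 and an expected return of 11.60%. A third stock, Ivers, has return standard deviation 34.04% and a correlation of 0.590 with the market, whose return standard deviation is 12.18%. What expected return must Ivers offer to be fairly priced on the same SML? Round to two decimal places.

MRP = (11.60% − 6.18%) / (1.62 − 0.26) = 3.9853%
R_f = 6.18% − 0.26 × 3.9853% = 5.1438%
β_Ivers = ρ·σ_i/σ_m = 0.590 × 34.04 / 12.18 = 1.6489
E(R_Ivers) = R_f + β × MRP = 5.1438% + 1.6489 × 3.9853% = 11.72%

11.72%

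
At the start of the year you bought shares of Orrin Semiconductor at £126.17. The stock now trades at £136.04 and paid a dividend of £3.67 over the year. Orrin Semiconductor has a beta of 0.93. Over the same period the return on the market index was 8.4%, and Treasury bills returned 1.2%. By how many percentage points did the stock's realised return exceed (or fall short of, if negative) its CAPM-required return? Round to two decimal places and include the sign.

Realised HPR = (P1 + D1 − P0) / P0 = (136.04 + 3.67 − 126.17) / 126.17 = 13.54 / 126.17 = 10.7316%
MRP = 8.4% − 1.2% = 7.20%
CAPM required = R_f + β·MRP = 1.2% + 0.93 × 7.2% = 7.8960%
α = realised − required = 10.7316% − 7.8960% = +2.84%

+2.84%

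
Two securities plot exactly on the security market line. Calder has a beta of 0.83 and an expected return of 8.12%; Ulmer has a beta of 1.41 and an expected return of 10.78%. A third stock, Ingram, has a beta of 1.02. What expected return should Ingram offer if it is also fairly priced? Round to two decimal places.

8.99%

MRP (SML slope) = (10.78% − 8.12%) / (1.41 − 0.83) = 2.66% / 0.58 = 4.5862%
R_f (intercept) = 8.12% − 0.83 × 4.5862% = 4.3135%
E(R_Ingram) = R_f + β × MRP = 4.3135% + 1.02 × 4.5862% = 8.99%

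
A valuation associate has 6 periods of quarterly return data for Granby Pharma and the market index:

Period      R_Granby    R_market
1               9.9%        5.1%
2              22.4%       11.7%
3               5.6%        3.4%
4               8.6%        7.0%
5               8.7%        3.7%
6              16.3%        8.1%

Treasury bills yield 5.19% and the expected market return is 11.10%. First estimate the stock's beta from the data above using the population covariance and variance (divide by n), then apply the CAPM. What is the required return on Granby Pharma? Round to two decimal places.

Mean R_i = (9.9 + 22.4 + 5.6 + 8.6 + 8.7 + 16.3) / 6 = 11.9167%
Mean R_m = (5.1 + 11.7 + 3.4 + 7.0 + 3.7 + 8.1) / 6 = 6.5000%
Σ(R_i − R̄_i)(R_m − R̄_m) = 91.2800  ⇒  Cov = 91.2800 / 6 = 15.2133
Σ(R_m − R̄_m)² = 49.2600  ⇒  Var(R_m) = 49.2600 / 6 = 8.2100
β = Cov / Var(R_m) = 15.2133 / 8.2100 = 1.8530
MRP = 11.10% − 5.19% = 5.91%
E(R) = R_f + β × MRP = 5.19% + 1.8530 × 5.91% = 16.14%

16.14%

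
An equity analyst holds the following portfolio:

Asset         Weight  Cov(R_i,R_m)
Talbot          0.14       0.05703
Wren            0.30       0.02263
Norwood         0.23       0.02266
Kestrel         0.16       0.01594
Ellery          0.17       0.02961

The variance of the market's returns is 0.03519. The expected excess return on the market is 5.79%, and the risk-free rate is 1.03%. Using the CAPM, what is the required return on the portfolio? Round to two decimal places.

5.57%

β_Talbot = 0.05703 / 0.03519 = 1.6206
β_Wren = 0.02263 / 0.03519 = 0.6431
β_Norwood = 0.02266 / 0.03519 = 0.6439
β_Kestrel = 0.01594 / 0.03519 = 0.4530
β_Ellery = 0.02961 / 0.03519 = 0.8414
β_P = Σ w_i β_i = 0.14×1.6206 + 0.30×0.6431 + 0.23×0.6439 + 0.16×0.4530 + 0.17×0.8414 = 0.7834
E(R_P) = R_f + β_P × MRP = 1.03% + 0.7834 × 5.79% = 5.57%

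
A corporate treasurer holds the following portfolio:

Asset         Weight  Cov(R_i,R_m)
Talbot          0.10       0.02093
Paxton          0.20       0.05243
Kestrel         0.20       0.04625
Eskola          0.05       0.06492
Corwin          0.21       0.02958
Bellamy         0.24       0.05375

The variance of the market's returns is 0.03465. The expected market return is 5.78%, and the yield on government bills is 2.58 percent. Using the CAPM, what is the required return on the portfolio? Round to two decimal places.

β_Talbot = 0.02093 / 0.03465 = 0.6040
β_Paxton = 0.05243 / 0.03465 = 1.5131
β_Kestrel = 0.04625 / 0.03465 = 1.3348
β_Eskola = 0.06492 / 0.03465 = 1.8736
β_Corwin = 0.02958 / 0.03465 = 0.8537
β_Bellamy = 0.05375 / 0.03465 = 1.5512
β_P = Σ w_i β_i = 0.10×0.6040 + 0.20×1.5131 + 0.20×1.3348 + 0.05×1.8736 + 0.21×0.8537 + 0.24×1.5512 = 1.2752
MRP = 5.78% − 2.58% = 3.20%
E(R_P) = R_f + β_P × MRP = 2.58% + 1.2752 × 3.20% = 6.66%

6.66%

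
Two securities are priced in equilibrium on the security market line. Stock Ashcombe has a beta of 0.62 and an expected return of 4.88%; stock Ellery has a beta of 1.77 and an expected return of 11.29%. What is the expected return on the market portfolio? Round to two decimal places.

7.00%

Both satisfy E(R) = R_f + β·MRP, so the slope of the SML is
MRP = (11.29% − 4.88%) / (1.77 − 0.62) = 6.41% / 1.15 = 5.5739%
R_f = E(R_Ashcombe) − β_Ashcombe·MRP = 4.88% − 0.62 × 5.5739% = 1.4242%
E(R_m) = R_f + MRP = 1.4242% + 5.5739% = 7.00%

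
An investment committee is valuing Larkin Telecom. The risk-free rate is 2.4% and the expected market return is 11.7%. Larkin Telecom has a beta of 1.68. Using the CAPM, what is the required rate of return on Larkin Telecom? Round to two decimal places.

18.02%

Market risk premium = E(R_m) − R_f = 11.7% − 2.4% = 9.30%
E(R) = R_f + β × MRP = 2.4% + 1.68 × 9.3% = 18.02%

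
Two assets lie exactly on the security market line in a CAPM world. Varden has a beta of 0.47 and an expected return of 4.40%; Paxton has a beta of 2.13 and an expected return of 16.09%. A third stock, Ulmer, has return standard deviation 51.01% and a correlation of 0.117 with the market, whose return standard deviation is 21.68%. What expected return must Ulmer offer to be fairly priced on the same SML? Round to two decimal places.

MRP = (16.09% − 4.40%) / (2.13 − 0.47) = 7.0422%
R_f = 4.40% − 0.47 × 7.0422% = 1.0902%
β_Ulmer = ρ·σ_i/σ_m = 0.117 × 51.01 / 21.68 = 0.2753
E(R_Ulmer) = R_f + β × MRP = 1.0902% + 0.2753 × 7.0422% = 3.03%

3.03%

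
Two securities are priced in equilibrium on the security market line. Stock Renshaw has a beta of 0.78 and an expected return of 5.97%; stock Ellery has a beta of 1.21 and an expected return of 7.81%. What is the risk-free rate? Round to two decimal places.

Both satisfy E(R) = R_f + β·MRP, so the slope of the SML is
MRP = (7.81% − 5.97%) / (1.21 − 0.78) = 1.84% / 0.43 = 4.2791%
R_f = E(R_Renshaw) − β_Renshaw·MRP = 5.97% − 0.78 × 4.2791% = 2.6323%

2.63%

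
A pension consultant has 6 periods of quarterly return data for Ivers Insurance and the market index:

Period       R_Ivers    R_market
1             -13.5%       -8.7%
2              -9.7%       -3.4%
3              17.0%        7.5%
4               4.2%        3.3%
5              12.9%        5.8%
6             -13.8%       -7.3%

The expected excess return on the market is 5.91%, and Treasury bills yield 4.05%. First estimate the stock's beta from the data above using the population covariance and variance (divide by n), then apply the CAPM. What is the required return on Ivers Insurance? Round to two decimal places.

Mean R_i = (-13.5 − 9.7 + 17.0 + 4.2 + 12.9 − 13.8) / 6 = -0.4833%
Mean R_m = (-8.7 − 3.4 + 7.5 + 3.3 + 5.8 − 7.3) / 6 = -0.4667%
Σ(R_i − R̄_i)(R_m − R̄_m) = 465.9967  ⇒  Cov = 465.9967 / 6 = 77.6661
Σ(R_m − R̄_m)² = 240.0133  ⇒  Var(R_m) = 240.0133 / 6 = 40.0022
β = Cov / Var(R_m) = 77.6661 / 40.0022 = 1.9415
E(R) = R_f + β × MRP = 4.05% + 1.9415 × 5.91% = 15.52%

15.52%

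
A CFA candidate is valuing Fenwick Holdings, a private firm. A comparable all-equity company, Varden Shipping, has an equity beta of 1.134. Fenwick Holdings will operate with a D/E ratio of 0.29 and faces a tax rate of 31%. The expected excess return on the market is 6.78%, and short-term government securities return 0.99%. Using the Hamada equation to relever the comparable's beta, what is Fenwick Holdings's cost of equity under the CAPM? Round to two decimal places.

β_L = β_U × [1 + (1 − t)(D/E)] = 1.134 × [1 + (1 − 0.31) × 0.29]
    = 1.134 × [1 + 0.69 × 0.29] = 1.134 × 1.2001 = 1.3609
E(R) = R_f + β_L × MRP = 0.99% + 1.3609 × 6.78% = 10.22%

10.22%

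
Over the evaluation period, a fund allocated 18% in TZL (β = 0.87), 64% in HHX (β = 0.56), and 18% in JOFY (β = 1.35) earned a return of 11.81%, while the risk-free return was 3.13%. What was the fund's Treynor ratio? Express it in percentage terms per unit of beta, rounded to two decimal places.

11.45%

β_P = 0.18×0.87 + 0.64×0.56 + 0.18×1.35 = 0.7580
Treynor = (R_P − R_f) / β_P = (11.81% − 3.13%) / 0.7580 = 8.68% / 0.7580 = 11.45%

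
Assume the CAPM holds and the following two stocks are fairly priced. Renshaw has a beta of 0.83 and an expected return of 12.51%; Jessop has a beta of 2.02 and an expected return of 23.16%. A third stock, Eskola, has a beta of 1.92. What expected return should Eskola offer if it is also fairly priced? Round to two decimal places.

MRP (SML slope) = (23.16% − 12.51%) / (2.02 − 0.83) = 10.65% / 1.19 = 8.9496%
R_f (intercept) = 12.51% − 0.83 × 8.9496% = 5.0818%
E(R_Eskola) = R_f + β × MRP = 5.0818% + 1.92 × 8.9496% = 22.27%

22.27%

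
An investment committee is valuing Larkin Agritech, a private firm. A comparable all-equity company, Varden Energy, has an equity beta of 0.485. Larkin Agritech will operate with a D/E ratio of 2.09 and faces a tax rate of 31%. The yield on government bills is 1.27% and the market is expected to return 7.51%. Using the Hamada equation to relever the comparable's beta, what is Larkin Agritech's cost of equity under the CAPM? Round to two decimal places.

8.66%

β_L = β_U × [1 + (1 − t)(D/E)] = 0.485 × [1 + (1 − 0.31) × 2.09]
    = 0.485 × [1 + 0.69 × 2.09] = 0.485 × 2.4421 = 1.1844
MRP = 7.51% − 1.27% = 6.24%
E(R) = R_f + β_L × MRP = 1.27% + 1.1844 × 6.24% = 8.66%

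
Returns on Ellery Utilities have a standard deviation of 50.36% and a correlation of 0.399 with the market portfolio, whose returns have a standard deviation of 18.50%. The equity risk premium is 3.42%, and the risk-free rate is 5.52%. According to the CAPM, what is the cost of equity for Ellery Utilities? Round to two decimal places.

β = ρ × σ_i / σ_m = 0.399 × 50.36% / 18.50% = 1.0861
E(R) = 5.52% + 1.0861 × 3.42% = 9.23%

9.23%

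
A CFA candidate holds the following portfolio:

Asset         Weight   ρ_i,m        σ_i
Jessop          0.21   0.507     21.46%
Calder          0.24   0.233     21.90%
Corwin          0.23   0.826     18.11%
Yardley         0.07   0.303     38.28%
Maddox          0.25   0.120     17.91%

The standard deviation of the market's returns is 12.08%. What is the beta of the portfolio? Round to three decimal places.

β_Jessop = 0.507 × 21.46% / 12.08% = 0.9007
β_Calder = 0.233 × 21.90% / 12.08% = 0.4224
β_Corwin = 0.826 × 18.11% / 12.08% = 1.2383
β_Yardley = 0.303 × 38.28% / 12.08% = 0.9602
β_Maddox = 0.120 × 17.91% / 12.08% = 0.1779
β_P = Σ w_i β_i = 0.21×0.9007 + 0.24×0.4224 + 0.23×1.2383 + 0.07×0.9602 + 0.25×0.1779 = 0.6870

0.687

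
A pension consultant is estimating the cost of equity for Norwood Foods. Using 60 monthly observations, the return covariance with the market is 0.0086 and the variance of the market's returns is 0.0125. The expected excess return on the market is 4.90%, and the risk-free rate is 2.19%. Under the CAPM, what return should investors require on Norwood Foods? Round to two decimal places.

β = Cov(R_i, R_m) / Var(R_m) = 0.0086 / 0.0125 = 0.6880
E(R) = R_f + β × MRP = 2.19% + 0.6880 × 4.90% = 5.56%

5.56%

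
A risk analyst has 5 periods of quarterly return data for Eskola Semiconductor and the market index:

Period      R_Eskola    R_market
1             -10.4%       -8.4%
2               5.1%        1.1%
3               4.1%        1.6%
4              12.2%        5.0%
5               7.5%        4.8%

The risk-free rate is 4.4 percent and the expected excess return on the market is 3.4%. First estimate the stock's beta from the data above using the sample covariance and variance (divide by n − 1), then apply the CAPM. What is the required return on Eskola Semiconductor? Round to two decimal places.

9.58%

Mean R_i = (-10.4 + 5.1 + 4.1 + 12.2 + 7.5) / 5 = 3.7000%
Mean R_m = (-8.4 + 1.1 + 1.6 + 5.0 + 4.8) / 5 = 0.8200%
Σ(R_i − R̄_i)(R_m − R̄_m) = 181.3600  ⇒  Cov = 181.3600 / 4 = 45.3400
Σ(R_m − R̄_m)² = 119.0080  ⇒  Var(R_m) = 119.0080 / 4 = 29.7520
β = Cov / Var(R_m) = 45.3400 / 29.7520 = 1.5239
E(R) = R_f + β × MRP = 4.4% + 1.5239 × 3.4% = 9.58%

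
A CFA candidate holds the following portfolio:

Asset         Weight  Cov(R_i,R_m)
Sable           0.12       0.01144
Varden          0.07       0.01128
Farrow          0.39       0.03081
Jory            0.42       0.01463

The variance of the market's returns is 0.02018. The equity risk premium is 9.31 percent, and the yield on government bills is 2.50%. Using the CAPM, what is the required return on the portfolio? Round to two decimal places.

β_Sable = 0.01144 / 0.02018 = 0.5669
β_Varden = 0.01128 / 0.02018 = 0.5590
β_Farrow = 0.03081 / 0.02018 = 1.5268
β_Jory = 0.01463 / 0.02018 = 0.7250
β_P = Σ w_i β_i = 0.12×0.5669 + 0.07×0.5590 + 0.39×1.5268 + 0.42×0.7250 = 1.0071
E(R_P) = R_f + β_P × MRP = 2.50% + 1.0071 × 9.31% = 11.88%

11.88%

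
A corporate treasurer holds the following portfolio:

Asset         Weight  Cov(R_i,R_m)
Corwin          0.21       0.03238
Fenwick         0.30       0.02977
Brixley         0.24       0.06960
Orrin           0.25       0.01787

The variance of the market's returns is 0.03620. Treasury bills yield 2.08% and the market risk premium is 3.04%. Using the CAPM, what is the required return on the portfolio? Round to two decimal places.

β_Corwin = 0.03238 / 0.03620 = 0.8945
β_Fenwick = 0.02977 / 0.03620 = 0.8224
β_Brixley = 0.06960 / 0.03620 = 1.9227
β_Orrin = 0.01787 / 0.03620 = 0.4936
β_P = Σ w_i β_i = 0.21×0.8945 + 0.30×0.8224 + 0.24×1.9227 + 0.25×0.4936 = 1.0194
E(R_P) = R_f + β_P × MRP = 2.08% + 1.0194 × 3.04% = 5.18%

5.18%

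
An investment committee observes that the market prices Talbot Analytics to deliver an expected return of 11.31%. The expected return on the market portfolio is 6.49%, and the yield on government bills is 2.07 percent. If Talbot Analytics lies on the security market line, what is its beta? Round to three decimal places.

MRP = 6.49% − 2.07% = 4.42%
β = (E(R) − R_f) / MRP = (11.31% − 2.07%) / 4.42% = 9.24% / 4.42% = 2.090

2.090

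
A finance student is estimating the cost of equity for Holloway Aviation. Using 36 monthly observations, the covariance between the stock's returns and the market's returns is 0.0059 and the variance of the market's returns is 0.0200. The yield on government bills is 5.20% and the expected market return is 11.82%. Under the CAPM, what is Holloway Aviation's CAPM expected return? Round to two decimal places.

7.15%

β = Cov(R_i, R_m) / Var(R_m) = 0.0059 / 0.0200 = 0.2950
MRP = 11.82% − 5.20% = 6.62%
E(R) = R_f + β × MRP = 5.20% + 0.2950 × 6.62% = 7.15%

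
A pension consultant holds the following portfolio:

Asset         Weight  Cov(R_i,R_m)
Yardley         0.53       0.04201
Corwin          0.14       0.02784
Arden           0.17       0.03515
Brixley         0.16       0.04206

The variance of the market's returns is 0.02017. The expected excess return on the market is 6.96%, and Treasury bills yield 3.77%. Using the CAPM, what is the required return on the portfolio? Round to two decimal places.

17.18%

β_Yardley = 0.04201 / 0.02017 = 2.0828
β_Corwin = 0.02784 / 0.02017 = 1.3803
β_Arden = 0.03515 / 0.02017 = 1.7427
β_Brixley = 0.04206 / 0.02017 = 2.0853
β_P = Σ w_i β_i = 0.53×2.0828 + 0.14×1.3803 + 0.17×1.7427 + 0.16×2.0853 = 1.9270
E(R_P) = R_f + β_P × MRP = 3.77% + 1.9270 × 6.96% = 17.18%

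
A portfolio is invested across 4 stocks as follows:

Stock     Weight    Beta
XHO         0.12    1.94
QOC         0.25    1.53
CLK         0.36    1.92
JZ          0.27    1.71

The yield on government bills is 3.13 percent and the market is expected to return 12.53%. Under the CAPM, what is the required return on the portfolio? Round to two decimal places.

19.75%

β_P = Σ w_i β_i = 0.12×1.94 + 0.25×1.53 + 0.36×1.92 + 0.27×1.71 = 1.7682
MRP = 12.53% − 3.13% = 9.40%
E(R_P) = R_f + β_P × MRP = 3.13% + 1.7682 × 9.40% = 19.75%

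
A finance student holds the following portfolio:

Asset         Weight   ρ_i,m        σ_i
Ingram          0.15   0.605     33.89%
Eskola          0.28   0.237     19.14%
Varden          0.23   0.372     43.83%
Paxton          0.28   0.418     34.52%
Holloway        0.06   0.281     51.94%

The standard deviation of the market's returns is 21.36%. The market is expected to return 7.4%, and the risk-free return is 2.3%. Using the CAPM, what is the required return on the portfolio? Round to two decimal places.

β_Ingram = 0.605 × 33.89% / 21.36% = 0.9599
β_Eskola = 0.237 × 19.14% / 21.36% = 0.2124
β_Varden = 0.372 × 43.83% / 21.36% = 0.7633
β_Paxton = 0.418 × 34.52% / 21.36% = 0.6755
β_Holloway = 0.281 × 51.94% / 21.36% = 0.6833
β_P = Σ w_i β_i = 0.15×0.9599 + 0.28×0.2124 + 0.23×0.7633 + 0.28×0.6755 + 0.06×0.6833 = 0.6092
MRP = 7.4% − 2.3% = 5.10%
E(R_P) = R_f + β_P × MRP = 2.3% + 0.6092 × 5.1% = 5.41%

5.41%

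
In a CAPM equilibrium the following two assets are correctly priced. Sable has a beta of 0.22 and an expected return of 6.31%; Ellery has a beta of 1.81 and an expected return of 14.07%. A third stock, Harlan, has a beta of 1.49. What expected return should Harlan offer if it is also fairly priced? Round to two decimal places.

12.51%

MRP (SML slope) = (14.07% − 6.31%) / (1.81 − 0.22) = 7.76% / 1.59 = 4.8805%
R_f (intercept) = 6.31% − 0.22 × 4.8805% = 5.2363%
E(R_Harlan) = R_f + β × MRP = 5.2363% + 1.49 × 4.8805% = 12.51%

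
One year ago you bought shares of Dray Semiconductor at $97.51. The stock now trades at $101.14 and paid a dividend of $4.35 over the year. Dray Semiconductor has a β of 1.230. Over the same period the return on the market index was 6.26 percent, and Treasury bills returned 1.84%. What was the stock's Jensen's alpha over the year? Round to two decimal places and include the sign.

+0.91%

Realised HPR = (P1 + D1 − P0) / P0 = (101.14 + 4.35 − 97.51) / 97.51 = 7.98 / 97.51 = 8.1838%
MRP = 6.26% − 1.84% = 4.42%
CAPM required = R_f + β·MRP = 1.84% + 1.230 × 4.42% = 7.27660%
α = realised − required = 8.1838% − 7.27660% = +0.91%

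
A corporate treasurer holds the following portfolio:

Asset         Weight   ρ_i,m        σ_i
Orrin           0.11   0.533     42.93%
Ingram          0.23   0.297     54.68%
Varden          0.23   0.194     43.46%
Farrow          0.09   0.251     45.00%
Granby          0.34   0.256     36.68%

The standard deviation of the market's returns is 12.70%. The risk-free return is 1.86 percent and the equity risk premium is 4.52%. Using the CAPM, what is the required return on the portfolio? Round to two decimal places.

6.27%

β_Orrin = 0.533 × 42.93% / 12.70% = 1.8017
β_Ingram = 0.297 × 54.68% / 12.70% = 1.2787
β_Varden = 0.194 × 43.46% / 12.70% = 0.6639
β_Farrow = 0.251 × 45.00% / 12.70% = 0.8894
β_Granby = 0.256 × 36.68% / 12.70% = 0.7394
β_P = Σ w_i β_i = 0.11×1.8017 + 0.23×1.2787 + 0.23×0.6639 + 0.09×0.8894 + 0.34×0.7394 = 0.9764
E(R_P) = R_f + β_P × MRP = 1.86% + 0.9764 × 4.52% = 6.27%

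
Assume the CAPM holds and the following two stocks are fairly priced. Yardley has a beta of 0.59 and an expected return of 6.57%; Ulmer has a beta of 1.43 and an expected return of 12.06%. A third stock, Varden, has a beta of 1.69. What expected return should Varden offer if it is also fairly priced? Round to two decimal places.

MRP (SML slope) = (12.06% − 6.57%) / (1.43 − 0.59) = 5.49% / 0.84 = 6.5357%
R_f (intercept) = 6.57% − 0.59 × 6.5357% = 2.7139%
E(R_Varden) = R_f + β × MRP = 2.7139% + 1.69 × 6.5357% = 13.76%

13.76%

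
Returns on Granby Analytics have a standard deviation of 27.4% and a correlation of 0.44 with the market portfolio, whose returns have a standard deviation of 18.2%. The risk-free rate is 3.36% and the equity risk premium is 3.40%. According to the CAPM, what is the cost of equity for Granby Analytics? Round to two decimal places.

5.61%

β = ρ × σ_i / σ_m = 0.44 × 27.4% / 18.2% = 0.6624
E(R) = 3.36% + 0.6624 × 3.40% = 5.61%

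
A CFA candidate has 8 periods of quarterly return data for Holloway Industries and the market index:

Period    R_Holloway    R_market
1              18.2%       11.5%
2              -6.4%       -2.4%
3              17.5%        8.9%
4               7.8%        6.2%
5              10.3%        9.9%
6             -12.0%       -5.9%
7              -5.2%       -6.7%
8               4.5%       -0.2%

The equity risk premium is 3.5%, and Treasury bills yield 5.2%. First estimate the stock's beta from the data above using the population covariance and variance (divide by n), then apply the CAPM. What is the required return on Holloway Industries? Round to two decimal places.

10.25%

Mean R_i = (18.2 − 6.4 + 17.5 + 7.8 + 10.3 − 12.0 − 5.2 + 4.5) / 8 = 4.3375%
Mean R_m = (11.5 − 2.4 + 8.9 + 6.2 + 9.9 − 5.9 − 6.7 − 0.2) / 8 = 2.6625%
Σ(R_i − R̄_i)(R_m − R̄_m) = 543.0913  ⇒  Cov = 543.0913 / 8 = 67.8864
Σ(R_m − R̄_m)² = 376.6988  ⇒  Var(R_m) = 376.6988 / 8 = 47.0874
β = Cov / Var(R_m) = 67.8864 / 47.0874 = 1.4417
E(R) = R_f + β × MRP = 5.2% + 1.4417 × 3.5% = 10.25%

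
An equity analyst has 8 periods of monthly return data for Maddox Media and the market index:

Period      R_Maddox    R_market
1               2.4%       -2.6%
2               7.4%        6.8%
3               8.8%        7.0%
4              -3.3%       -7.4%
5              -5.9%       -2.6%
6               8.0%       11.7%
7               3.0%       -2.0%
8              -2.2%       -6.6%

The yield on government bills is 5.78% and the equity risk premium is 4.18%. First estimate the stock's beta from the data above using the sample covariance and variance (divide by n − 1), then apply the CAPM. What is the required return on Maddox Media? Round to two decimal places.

8.66%

Mean R_i = (2.4 + 7.4 + 8.8 − 3.3 − 5.9 + 8.0 + 3.0 − 2.2) / 8 = 2.2750%
Mean R_m = (-2.6 + 6.8 + 7.0 − 7.4 − 2.6 + 11.7 − 2.0 − 6.6) / 8 = 0.5375%
Σ(R_i − R̄_i)(R_m − R̄_m) = 237.7775  ⇒  Cov = 237.7775 / 7 = 33.9682
Σ(R_m − R̄_m)² = 345.6588  ⇒  Var(R_m) = 345.6588 / 7 = 49.3798
β = Cov / Var(R_m) = 33.9682 / 49.3798 = 0.6879
E(R) = R_f + β × MRP = 5.78% + 0.6879 × 4.18% = 8.66%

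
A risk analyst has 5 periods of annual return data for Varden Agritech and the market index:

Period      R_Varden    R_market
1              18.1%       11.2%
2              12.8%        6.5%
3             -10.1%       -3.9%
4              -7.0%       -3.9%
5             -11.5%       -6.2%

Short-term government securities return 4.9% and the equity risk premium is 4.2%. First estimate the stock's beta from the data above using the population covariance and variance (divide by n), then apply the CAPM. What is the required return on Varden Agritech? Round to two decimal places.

12.48%

Mean R_i = (18.1 + 12.8 − 10.1 − 7.0 − 11.5) / 5 = 0.4600%
Mean R_m = (11.2 + 6.5 − 3.9 − 3.9 − 6.2) / 5 = 0.7400%
Σ(R_i − R̄_i)(R_m − R̄_m) = 422.2080  ⇒  Cov = 422.2080 / 5 = 84.4416
Σ(R_m − R̄_m)² = 233.8120  ⇒  Var(R_m) = 233.8120 / 5 = 46.7624
β = Cov / Var(R_m) = 84.4416 / 46.7624 = 1.8058
E(R) = R_f + β × MRP = 4.9% + 1.8058 × 4.2% = 12.48%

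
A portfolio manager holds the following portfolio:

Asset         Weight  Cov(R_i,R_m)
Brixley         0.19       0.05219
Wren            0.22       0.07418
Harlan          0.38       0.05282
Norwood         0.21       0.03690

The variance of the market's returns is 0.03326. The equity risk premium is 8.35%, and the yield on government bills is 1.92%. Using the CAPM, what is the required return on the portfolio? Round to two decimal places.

β_Brixley = 0.05219 / 0.03326 = 1.5692
β_Wren = 0.07418 / 0.03326 = 2.2303
β_Harlan = 0.05282 / 0.03326 = 1.5881
β_Norwood = 0.03690 / 0.03326 = 1.1094
β_P = Σ w_i β_i = 0.19×1.5692 + 0.22×2.2303 + 0.38×1.5881 + 0.21×1.1094 = 1.6253
E(R_P) = R_f + β_P × MRP = 1.92% + 1.6253 × 8.35% = 15.49%

15.49%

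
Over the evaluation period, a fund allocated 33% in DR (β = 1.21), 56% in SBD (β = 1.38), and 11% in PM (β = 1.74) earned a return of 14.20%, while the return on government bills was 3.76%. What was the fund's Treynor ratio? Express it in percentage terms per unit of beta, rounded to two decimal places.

β_P = 0.33×1.21 + 0.56×1.38 + 0.11×1.74 = 1.3635
Treynor = (R_P − R_f) / β_P = (14.20% − 3.76%) / 1.3635 = 10.44% / 1.3635 = 7.66%

7.66%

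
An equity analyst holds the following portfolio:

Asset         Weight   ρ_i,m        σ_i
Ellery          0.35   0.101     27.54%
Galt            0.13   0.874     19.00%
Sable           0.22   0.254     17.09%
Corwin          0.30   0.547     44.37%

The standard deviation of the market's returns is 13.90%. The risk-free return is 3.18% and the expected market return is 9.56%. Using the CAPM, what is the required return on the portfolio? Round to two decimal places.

8.40%

β_Ellery = 0.101 × 27.54% / 13.90% = 0.2001
β_Galt = 0.874 × 19.00% / 13.90% = 1.1947
β_Sable = 0.254 × 17.09% / 13.90% = 0.3123
β_Corwin = 0.547 × 44.37% / 13.90% = 1.7461
β_P = Σ w_i β_i = 0.35×0.2001 + 0.13×1.1947 + 0.22×0.3123 + 0.30×1.7461 = 0.8179
MRP = 9.56% − 3.18% = 6.38%
E(R_P) = R_f + β_P × MRP = 3.18% + 0.8179 × 6.38% = 8.40%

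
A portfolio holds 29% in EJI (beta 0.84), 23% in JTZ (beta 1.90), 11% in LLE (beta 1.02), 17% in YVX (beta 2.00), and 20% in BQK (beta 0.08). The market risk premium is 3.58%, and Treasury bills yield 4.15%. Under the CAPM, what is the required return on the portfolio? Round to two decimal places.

β_P = Σ w_i β_i = 0.29×0.84 + 0.23×1.90 + 0.11×1.02 + 0.17×2.00 + 0.20×0.08 = 1.1488
E(R_P) = R_f + β_P × MRP = 4.15% + 1.1488 × 3.58% = 8.26%

8.26%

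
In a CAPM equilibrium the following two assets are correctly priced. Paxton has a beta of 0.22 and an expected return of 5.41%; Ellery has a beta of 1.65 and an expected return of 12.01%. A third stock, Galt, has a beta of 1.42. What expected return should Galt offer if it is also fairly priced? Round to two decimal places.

MRP (SML slope) = (12.01% − 5.41%) / (1.65 − 0.22) = 6.60% / 1.43 = 4.6154%
R_f (intercept) = 5.41% − 0.22 × 4.6154% = 4.3946%
E(R_Galt) = R_f + β × MRP = 4.3946% + 1.42 × 4.6154% = 10.95%

10.95%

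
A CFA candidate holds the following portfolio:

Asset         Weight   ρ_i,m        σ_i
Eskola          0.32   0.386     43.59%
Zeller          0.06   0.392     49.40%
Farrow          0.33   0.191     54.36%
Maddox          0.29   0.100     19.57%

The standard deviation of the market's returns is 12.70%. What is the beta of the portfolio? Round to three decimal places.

0.830

β_Eskola = 0.386 × 43.59% / 12.70% = 1.3249
β_Zeller = 0.392 × 49.40% / 12.70% = 1.5248
β_Farrow = 0.191 × 54.36% / 12.70% = 0.8175
β_Maddox = 0.100 × 19.57% / 12.70% = 0.1541
β_P = Σ w_i β_i = 0.32×1.3249 + 0.06×1.5248 + 0.33×0.8175 + 0.29×0.1541 = 0.8299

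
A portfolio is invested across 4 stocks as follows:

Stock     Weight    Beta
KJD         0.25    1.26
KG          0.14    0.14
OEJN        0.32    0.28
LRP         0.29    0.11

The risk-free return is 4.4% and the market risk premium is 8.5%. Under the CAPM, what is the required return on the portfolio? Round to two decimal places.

β_P = Σ w_i β_i = 0.25×1.26 + 0.14×0.14 + 0.32×0.28 + 0.29×0.11 = 0.4561
E(R_P) = R_f + β_P × MRP = 4.4% + 0.4561 × 8.5% = 8.28%

8.28%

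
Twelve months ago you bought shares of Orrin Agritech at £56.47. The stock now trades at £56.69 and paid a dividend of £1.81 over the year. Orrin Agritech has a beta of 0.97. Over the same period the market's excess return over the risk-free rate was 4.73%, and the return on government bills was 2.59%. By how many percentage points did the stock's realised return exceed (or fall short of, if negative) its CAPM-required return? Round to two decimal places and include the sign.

-3.58%

Realised HPR = (P1 + D1 − P0) / P0 = (56.69 + 1.81 − 56.47) / 56.47 = 2.03 / 56.47 = 3.5948%
CAPM required = R_f + β·MRP = 2.59% + 0.97 × 4.73% = 7.1781%
α = realised − required = 3.5948% − 7.1781% = -3.58%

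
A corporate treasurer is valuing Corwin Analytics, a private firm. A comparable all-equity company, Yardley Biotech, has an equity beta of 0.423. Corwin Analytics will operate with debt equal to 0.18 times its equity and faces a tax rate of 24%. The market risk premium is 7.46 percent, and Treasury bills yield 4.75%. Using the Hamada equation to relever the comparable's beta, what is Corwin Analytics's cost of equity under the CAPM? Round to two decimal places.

8.34%

β_L = β_U × [1 + (1 − t)(D/E)] = 0.423 × [1 + (1 − 0.24) × 0.18]
    = 0.423 × [1 + 0.76 × 0.18] = 0.423 × 1.1368 = 0.4809
E(R) = R_f + β_L × MRP = 4.75% + 0.4809 × 7.46% = 8.34%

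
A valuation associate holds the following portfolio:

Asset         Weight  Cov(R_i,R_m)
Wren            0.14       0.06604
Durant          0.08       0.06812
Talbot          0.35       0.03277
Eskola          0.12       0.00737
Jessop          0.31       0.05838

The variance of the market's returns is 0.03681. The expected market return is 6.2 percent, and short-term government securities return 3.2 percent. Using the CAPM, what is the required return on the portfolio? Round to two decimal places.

β_Wren = 0.06604 / 0.03681 = 1.7941
β_Durant = 0.06812 / 0.03681 = 1.8506
β_Talbot = 0.03277 / 0.03681 = 0.8902
β_Eskola = 0.00737 / 0.03681 = 0.2002
β_Jessop = 0.05838 / 0.03681 = 1.5860
β_P = Σ w_i β_i = 0.14×1.7941 + 0.08×1.8506 + 0.35×0.8902 + 0.12×0.2002 + 0.31×1.5860 = 1.2265
MRP = 6.2% − 3.2% = 3.00%
E(R_P) = R_f + β_P × MRP = 3.2% + 1.2265 × 3.0% = 6.88%

6.88%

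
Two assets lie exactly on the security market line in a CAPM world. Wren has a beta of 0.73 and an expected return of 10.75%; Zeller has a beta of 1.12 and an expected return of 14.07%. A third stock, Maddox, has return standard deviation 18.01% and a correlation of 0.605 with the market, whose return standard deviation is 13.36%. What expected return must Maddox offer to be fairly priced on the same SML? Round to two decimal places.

MRP = (14.07% − 10.75%) / (1.12 − 0.73) = 8.5128%
R_f = 10.75% − 0.73 × 8.5128% = 4.5357%
β_Maddox = ρ·σ_i/σ_m = 0.605 × 18.01 / 13.36 = 0.8156
E(R_Maddox) = R_f + β × MRP = 4.5357% + 0.8156 × 8.5128% = 11.48%

11.48%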